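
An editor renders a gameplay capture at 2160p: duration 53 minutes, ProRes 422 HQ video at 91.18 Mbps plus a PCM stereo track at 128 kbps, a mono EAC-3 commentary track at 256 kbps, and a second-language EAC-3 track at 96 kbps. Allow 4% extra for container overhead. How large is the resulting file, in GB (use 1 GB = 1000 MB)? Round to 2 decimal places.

37.89 GB

53 min = 3180 s
Audio total: 128 + 256 + 96 = 480 kbps = 0.480 Mbps.
Total bitrate: 91.18 + 0.480 = 91.660 Mbps.
Stream data: 91.660 Mbps × 3180 s = 291478.8 Mb.
With 4% container overhead: ×1.04.
303,138 Mb ÷ 8 = 37,892 MB → 37.89 GB.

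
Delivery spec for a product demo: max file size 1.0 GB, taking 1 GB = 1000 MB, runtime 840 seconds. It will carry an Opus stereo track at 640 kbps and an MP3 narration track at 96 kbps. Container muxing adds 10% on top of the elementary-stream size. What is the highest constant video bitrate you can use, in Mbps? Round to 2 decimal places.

7.92 Mbps

Budget: 1.0 GB = 8000.0 Mb.
Stream payload after overhead: 8000.0 / 1.10 = 7272.7 Mb.
Total bitrate budget: 7272.7 Mb / 840 s = 8.658 Mbps.
Audio total: 640 + 96 = 736 kbps = 0.736 Mbps.
Video: 8.658 − 0.736 = 7.922 Mbps.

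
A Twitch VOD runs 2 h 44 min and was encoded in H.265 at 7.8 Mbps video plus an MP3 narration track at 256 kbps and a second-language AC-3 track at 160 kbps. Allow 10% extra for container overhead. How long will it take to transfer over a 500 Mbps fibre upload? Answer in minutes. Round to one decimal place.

2 h 44 min = 164 min = 9840 s
Audio total: 256 + 160 = 416 kbps = 0.416 Mbps.
Total bitrate: 8.216 Mbps.
File: 8.216 Mbps × 9840 s = 80845.4 Mb.
With 10% container overhead: ×1.10. → 88930.0 Mb.
At 500 Mbps: 88930.0 / 500 = 177.9 s ≈ 2.96 minutes.

3.0 minutes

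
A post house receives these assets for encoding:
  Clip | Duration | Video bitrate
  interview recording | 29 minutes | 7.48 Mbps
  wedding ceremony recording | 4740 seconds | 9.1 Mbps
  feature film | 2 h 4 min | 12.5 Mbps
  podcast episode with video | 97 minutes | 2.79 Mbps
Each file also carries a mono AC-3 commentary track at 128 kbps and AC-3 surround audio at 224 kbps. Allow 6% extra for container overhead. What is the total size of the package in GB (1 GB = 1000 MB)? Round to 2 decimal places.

22.83 GB

Audio total: 128 + 224 = 352 kbps = 0.352 Mbps.
interview recording: 7.832 Mbps × 1740 s × 1.06 = 14445.3 Mb
wedding ceremony recording: 9.452 Mbps × 4740 s × 1.06 = 47490.6 Mb
feature film: 12.852 Mbps × 7440 s × 1.06 = 101356.0 Mb
podcast episode with video: 3.142 Mbps × 5820 s × 1.06 = 19383.6 Mb
Total: 182675.6 Mb = 22834.5 MB.
= 22.83 GB.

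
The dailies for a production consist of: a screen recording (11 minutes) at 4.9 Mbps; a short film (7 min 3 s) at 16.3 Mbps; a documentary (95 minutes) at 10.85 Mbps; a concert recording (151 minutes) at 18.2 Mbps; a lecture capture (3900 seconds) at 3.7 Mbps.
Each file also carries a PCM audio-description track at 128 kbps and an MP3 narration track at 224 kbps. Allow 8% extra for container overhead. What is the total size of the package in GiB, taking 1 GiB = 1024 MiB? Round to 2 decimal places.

32.47 GiB

Audio total: 128 + 224 = 352 kbps = 0.352 Mbps.
screen recording: 5.252 Mbps × 660 s × 1.08 = 3743.6 Mb
short film: 16.652 Mbps × 423 s × 1.08 = 7607.3 Mb
documentary: 11.202 Mbps × 5700 s × 1.08 = 68959.5 Mb
concert recording: 18.552 Mbps × 9060 s × 1.08 = 181527.6 Mb
lecture capture: 4.052 Mbps × 3900 s × 1.08 = 17067.0 Mb
Total: 278905.1 Mb = 34863.1 MB.
= 32.47 GiB.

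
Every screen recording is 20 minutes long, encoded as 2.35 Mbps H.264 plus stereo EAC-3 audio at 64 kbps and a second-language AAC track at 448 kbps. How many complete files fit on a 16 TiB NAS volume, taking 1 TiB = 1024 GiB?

20 min = 1200 s
Audio total: 64 + 448 = 512 kbps = 0.512 Mbps.
Total bitrate: 2.862 Mbps.
Per item: 2.862 Mbps × 1200 s = 3,434 Mb = 429.3 MB.
Capacity: 16 TiB = 140,737,488 Mb; 40978.77 items → 40978 complete.

40978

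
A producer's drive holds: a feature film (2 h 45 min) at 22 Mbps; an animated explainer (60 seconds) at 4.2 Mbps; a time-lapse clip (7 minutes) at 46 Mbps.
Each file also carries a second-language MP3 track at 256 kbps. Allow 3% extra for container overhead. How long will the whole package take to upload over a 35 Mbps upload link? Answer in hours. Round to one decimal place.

Audio: 256 kbps = 0.256 Mbps.
feature film: 22.256 Mbps × 9900 s × 1.03 = 226944.4 Mb
animated explainer: 4.456 Mbps × 60 s × 1.03 = 275.4 Mb
time-lapse clip: 46.256 Mbps × 420 s × 1.03 = 20010.3 Mb
Total: 247230.2 Mb = 30903.8 MB.
At 35 Mbps: 247230.2 / 35 = 7064 s ≈ 1.96 hours.

2.0 hours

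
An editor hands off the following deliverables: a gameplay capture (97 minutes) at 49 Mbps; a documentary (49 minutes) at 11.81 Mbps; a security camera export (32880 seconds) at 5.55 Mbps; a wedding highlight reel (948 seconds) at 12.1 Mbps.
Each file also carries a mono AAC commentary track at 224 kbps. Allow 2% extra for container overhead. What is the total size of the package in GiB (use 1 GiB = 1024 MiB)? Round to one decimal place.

Audio: 224 kbps = 0.224 Mbps.
gameplay capture: 49.224 Mbps × 5820 s × 1.02 = 292213.4 Mb
documentary: 12.034 Mbps × 2940 s × 1.02 = 36087.6 Mb
security camera export: 5.774 Mbps × 32880 s × 1.02 = 193646.1 Mb
wedding highlight reel: 12.324 Mbps × 948 s × 1.02 = 11916.8 Mb
Total: 533863.8 Mb = 66733.0 MB.
= 62.15 GiB.

62.1 GiB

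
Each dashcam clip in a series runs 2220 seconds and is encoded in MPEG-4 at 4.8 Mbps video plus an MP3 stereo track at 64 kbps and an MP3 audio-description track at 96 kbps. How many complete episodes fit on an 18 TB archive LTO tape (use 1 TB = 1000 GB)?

13077

Audio total: 64 + 96 = 160 kbps = 0.160 Mbps.
Total bitrate: 4.960 Mbps.
Per item: 4.960 Mbps × 2220 s = 11,011 Mb = 1,376 MB.
Capacity: 18 TB = 144,000,000 Mb; 13077.59 items → 13077 complete.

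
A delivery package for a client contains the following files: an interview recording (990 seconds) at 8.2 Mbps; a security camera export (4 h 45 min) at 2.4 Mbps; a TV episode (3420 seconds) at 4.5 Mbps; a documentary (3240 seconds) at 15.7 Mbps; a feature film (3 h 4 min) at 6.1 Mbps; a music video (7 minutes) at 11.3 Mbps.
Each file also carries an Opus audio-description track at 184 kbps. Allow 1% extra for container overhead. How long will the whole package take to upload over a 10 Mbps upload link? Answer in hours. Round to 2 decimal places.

Audio: 184 kbps = 0.184 Mbps.
interview recording: 8.384 Mbps × 990 s × 1.01 = 8383.2 Mb
security camera export: 2.584 Mbps × 17100 s × 1.01 = 44628.3 Mb
TV episode: 4.684 Mbps × 3420 s × 1.01 = 16179.5 Mb
documentary: 15.884 Mbps × 3240 s × 1.01 = 51978.8 Mb
feature film: 6.284 Mbps × 11040 s × 1.01 = 70069.1 Mb
music video: 11.484 Mbps × 420 s × 1.01 = 4871.5 Mb
Total: 196110.3 Mb = 24513.8 MB.
At 10 Mbps: 196110.3 / 10 = 19611 s ≈ 5.45 hours.

5.45 hours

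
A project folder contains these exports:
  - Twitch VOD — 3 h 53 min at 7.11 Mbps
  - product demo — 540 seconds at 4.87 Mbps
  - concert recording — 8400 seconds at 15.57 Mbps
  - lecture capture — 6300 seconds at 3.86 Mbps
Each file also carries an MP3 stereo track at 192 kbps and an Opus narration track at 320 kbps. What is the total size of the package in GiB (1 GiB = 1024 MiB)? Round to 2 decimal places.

31.68 GiB

Audio total: 192 + 320 = 512 kbps = 0.512 Mbps.
Twitch VOD: 7.622 Mbps × 13980 s = 106555.6 Mb
product demo: 5.382 Mbps × 540 s = 2906.3 Mb
concert recording: 16.082 Mbps × 8400 s = 135088.8 Mb
lecture capture: 4.372 Mbps × 6300 s = 27543.6 Mb
Total: 272094.2 Mb = 34011.8 MB.
= 31.68 GiB.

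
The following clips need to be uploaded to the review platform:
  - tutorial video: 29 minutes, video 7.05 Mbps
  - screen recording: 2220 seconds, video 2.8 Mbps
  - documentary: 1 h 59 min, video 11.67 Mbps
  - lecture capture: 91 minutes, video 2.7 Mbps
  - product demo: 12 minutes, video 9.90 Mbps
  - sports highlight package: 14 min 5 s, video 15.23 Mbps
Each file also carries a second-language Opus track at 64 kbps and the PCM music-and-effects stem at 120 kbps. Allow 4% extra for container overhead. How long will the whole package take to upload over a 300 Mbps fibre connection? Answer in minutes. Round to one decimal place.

Audio total: 64 + 120 = 184 kbps = 0.184 Mbps.
tutorial video: 7.234 Mbps × 1740 s × 1.04 = 13090.6 Mb
screen recording: 2.984 Mbps × 2220 s × 1.04 = 6889.5 Mb
documentary: 11.854 Mbps × 7140 s × 1.04 = 88023.1 Mb
lecture capture: 2.884 Mbps × 5460 s × 1.04 = 16376.5 Mb
product demo: 10.084 Mbps × 720 s × 1.04 = 7550.9 Mb
sports highlight package: 15.414 Mbps × 845 s × 1.04 = 13545.8 Mb
Total: 145476.4 Mb = 18184.5 MB.
At 300 Mbps: 145476.4 / 300 = 485 s ≈ 8.08 minutes.

8.1 minutes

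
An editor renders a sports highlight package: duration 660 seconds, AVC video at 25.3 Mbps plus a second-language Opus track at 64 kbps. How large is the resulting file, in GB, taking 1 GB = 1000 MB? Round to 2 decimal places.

2.09 GB

Audio: 64 kbps = 0.064 Mbps.
Total bitrate: 25.3 + 0.064 = 25.364 Mbps.
Stream data: 25.364 Mbps × 660 s = 16740.2 Mb.
16,740 Mb ÷ 8 = 2,093 MB → 2.093 GB.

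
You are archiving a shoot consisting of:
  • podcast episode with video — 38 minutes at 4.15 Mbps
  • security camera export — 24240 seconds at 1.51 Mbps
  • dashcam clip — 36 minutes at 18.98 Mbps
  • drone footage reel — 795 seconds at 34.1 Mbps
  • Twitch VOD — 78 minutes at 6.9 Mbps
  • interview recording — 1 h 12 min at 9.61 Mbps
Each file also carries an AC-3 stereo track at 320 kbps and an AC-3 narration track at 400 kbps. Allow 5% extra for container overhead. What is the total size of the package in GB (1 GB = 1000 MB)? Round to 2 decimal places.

Audio total: 320 + 400 = 720 kbps = 0.720 Mbps.
podcast episode with video: 4.870 Mbps × 2280 s × 1.05 = 11658.8 Mb
security camera export: 2.230 Mbps × 24240 s × 1.05 = 56758.0 Mb
dashcam clip: 19.700 Mbps × 2160 s × 1.05 = 44679.6 Mb
drone footage reel: 34.820 Mbps × 795 s × 1.05 = 29066.0 Mb
Twitch VOD: 7.620 Mbps × 4680 s × 1.05 = 37444.7 Mb
interview recording: 10.330 Mbps × 4320 s × 1.05 = 46856.9 Mb
Total: 226463.9 Mb = 28308.0 MB.
= 28.31 GB.

28.31 GB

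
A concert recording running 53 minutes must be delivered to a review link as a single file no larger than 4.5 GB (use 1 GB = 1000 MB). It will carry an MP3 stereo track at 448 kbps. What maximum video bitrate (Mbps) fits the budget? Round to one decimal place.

Budget: 4.5 GB = 36000.0 Mb.
53 min = 3180 s
Total bitrate budget: 36000.0 Mb / 3180 s = 11.321 Mbps.
Audio: 448 kbps = 0.448 Mbps.
Video: 11.321 − 0.448 = 10.873 Mbps.

10.9 Mbps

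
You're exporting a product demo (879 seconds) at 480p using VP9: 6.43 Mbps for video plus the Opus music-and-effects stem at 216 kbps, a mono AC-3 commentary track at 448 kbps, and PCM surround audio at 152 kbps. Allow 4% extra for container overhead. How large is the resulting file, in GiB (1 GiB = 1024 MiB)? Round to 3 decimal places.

0.771 GiB

Audio total: 216 + 448 + 152 = 816 kbps = 0.816 Mbps.
Total bitrate: 6.43 + 0.816 = 7.246 Mbps.
Stream data: 7.246 Mbps × 879 s = 6369.2 Mb.
With 4% container overhead: ×1.04.
6,624 Mb = 828,000,420 bytes ÷ 1,073,741,824 = 0.7711 GiB.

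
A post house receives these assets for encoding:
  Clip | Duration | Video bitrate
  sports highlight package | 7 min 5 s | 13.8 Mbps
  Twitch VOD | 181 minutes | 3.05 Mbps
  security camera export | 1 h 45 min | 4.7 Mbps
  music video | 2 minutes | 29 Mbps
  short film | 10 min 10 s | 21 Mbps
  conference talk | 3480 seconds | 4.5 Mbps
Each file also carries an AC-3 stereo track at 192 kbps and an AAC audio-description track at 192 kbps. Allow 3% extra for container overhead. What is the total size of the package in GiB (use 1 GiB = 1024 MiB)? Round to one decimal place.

Audio total: 192 + 192 = 384 kbps = 0.384 Mbps.
sports highlight package: 14.184 Mbps × 425 s × 1.03 = 6209.0 Mb
Twitch VOD: 3.434 Mbps × 10860 s × 1.03 = 38412.0 Mb
security camera export: 5.084 Mbps × 6300 s × 1.03 = 32990.1 Mb
music video: 29.384 Mbps × 120 s × 1.03 = 3631.9 Mb
short film: 21.384 Mbps × 610 s × 1.03 = 13435.6 Mb
conference talk: 4.884 Mbps × 3480 s × 1.03 = 17506.2 Mb
Total: 112184.8 Mb = 14023.1 MB.
= 13.06 GiB.

13.1 GiB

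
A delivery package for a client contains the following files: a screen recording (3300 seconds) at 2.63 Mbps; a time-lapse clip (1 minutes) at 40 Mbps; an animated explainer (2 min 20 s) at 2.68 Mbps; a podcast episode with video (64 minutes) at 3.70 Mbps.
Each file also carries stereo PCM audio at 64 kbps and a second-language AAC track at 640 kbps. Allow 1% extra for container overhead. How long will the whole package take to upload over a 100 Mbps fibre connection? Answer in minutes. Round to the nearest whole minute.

5 minutes

Audio total: 64 + 640 = 704 kbps = 0.704 Mbps.
screen recording: 3.334 Mbps × 3300 s × 1.01 = 11112.2 Mb
time-lapse clip: 40.704 Mbps × 60 s × 1.01 = 2466.7 Mb
animated explainer: 3.384 Mbps × 140 s × 1.01 = 478.5 Mb
podcast episode with video: 4.404 Mbps × 3840 s × 1.01 = 17080.5 Mb
Total: 31137.9 Mb = 3892.2 MB.
At 100 Mbps: 31137.9 / 100 = 311 s ≈ 5.19 minutes.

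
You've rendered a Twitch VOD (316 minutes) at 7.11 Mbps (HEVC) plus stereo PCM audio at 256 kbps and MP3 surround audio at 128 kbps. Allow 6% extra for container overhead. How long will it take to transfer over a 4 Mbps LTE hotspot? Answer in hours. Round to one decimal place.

10.5 hours

316 min = 18960 s
Audio total: 256 + 128 = 384 kbps = 0.384 Mbps.
Total bitrate: 7.494 Mbps.
File: 7.494 Mbps × 18960 s = 142086.2 Mb.
With 6% container overhead: ×1.06. → 150611.4 Mb.
At 4 Mbps: 150611.4 / 4 = 37652.9 s ≈ 10.5 hours.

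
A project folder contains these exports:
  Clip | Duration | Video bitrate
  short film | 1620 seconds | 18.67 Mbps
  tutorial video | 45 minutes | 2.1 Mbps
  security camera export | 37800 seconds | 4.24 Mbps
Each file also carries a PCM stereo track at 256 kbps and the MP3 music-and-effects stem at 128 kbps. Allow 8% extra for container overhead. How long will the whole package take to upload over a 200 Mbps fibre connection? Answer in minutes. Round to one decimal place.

19.1 minutes

Audio total: 256 + 128 = 384 kbps = 0.384 Mbps.
short film: 19.054 Mbps × 1620 s × 1.08 = 33336.9 Mb
tutorial video: 2.484 Mbps × 2700 s × 1.08 = 7243.3 Mb
security camera export: 4.624 Mbps × 37800 s × 1.08 = 188770.2 Mb
Total: 229350.4 Mb = 28668.8 MB.
At 200 Mbps: 229350.4 / 200 = 1147 s ≈ 19.1 minutes.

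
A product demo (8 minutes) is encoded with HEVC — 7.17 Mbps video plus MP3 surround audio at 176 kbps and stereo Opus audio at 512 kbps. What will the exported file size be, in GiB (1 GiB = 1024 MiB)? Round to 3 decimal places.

0.439 GiB

8 min = 480 s
Audio total: 176 + 512 = 688 kbps = 0.688 Mbps.
Total bitrate: 7.17 + 0.688 = 7.858 Mbps.
Stream data: 7.858 Mbps × 480 s = 3771.8 Mb.
3,772 Mb = 471,480,000 bytes ÷ 1,073,741,824 = 0.4391 GiB.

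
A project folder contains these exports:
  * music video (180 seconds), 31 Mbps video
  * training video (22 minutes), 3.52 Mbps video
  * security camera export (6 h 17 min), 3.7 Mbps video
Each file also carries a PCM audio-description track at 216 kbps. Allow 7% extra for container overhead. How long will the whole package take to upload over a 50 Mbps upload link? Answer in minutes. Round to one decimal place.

35.4 minutes

Audio: 216 kbps = 0.216 Mbps.
music video: 31.216 Mbps × 180 s × 1.07 = 6012.2 Mb
training video: 3.736 Mbps × 1320 s × 1.07 = 5276.7 Mb
security camera export: 3.916 Mbps × 22620 s × 1.07 = 94780.5 Mb
Total: 106069.4 Mb = 13258.7 MB.
At 50 Mbps: 106069.4 / 50 = 2121 s ≈ 35.4 minutes.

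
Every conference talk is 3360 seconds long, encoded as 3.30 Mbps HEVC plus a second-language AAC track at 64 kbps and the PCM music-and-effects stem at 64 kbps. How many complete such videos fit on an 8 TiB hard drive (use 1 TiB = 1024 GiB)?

6109

Audio total: 64 + 64 = 128 kbps = 0.128 Mbps.
Total bitrate: 3.428 Mbps.
Per item: 3.428 Mbps × 3360 s = 11,518 Mb = 1,440 MB.
Capacity: 8 TiB = 70,368,744 Mb; 6109.42 items → 6109 complete.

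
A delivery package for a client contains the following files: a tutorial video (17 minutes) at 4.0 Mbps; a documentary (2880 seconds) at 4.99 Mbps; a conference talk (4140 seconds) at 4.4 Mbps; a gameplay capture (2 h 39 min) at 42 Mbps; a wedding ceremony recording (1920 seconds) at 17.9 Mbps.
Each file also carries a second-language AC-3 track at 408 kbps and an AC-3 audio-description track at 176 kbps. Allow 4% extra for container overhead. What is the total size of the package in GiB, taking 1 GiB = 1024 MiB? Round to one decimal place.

58.5 GiB

Audio total: 408 + 176 = 584 kbps = 0.584 Mbps.
tutorial video: 4.584 Mbps × 1020 s × 1.04 = 4862.7 Mb
documentary: 5.574 Mbps × 2880 s × 1.04 = 16695.2 Mb
conference talk: 4.984 Mbps × 4140 s × 1.04 = 21459.1 Mb
gameplay capture: 42.584 Mbps × 9540 s × 1.04 = 422501.4 Mb
wedding ceremony recording: 18.484 Mbps × 1920 s × 1.04 = 36908.9 Mb
Total: 502427.3 Mb = 62803.4 MB.
= 58.49 GiB.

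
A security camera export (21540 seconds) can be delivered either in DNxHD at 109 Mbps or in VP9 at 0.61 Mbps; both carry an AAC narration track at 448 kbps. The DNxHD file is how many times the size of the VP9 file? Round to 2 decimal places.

103.45

Audio: 448 kbps = 0.448 Mbps.
DNxHD: 109.448 Mbps × 21540 s = 2357509.9 Mb = 274.450 GiB.
VP9: 1.058 Mbps × 21540 s = 22789.3 Mb = 2.653 GiB.
Ratio: 274.450 / 2.653 = 103.448.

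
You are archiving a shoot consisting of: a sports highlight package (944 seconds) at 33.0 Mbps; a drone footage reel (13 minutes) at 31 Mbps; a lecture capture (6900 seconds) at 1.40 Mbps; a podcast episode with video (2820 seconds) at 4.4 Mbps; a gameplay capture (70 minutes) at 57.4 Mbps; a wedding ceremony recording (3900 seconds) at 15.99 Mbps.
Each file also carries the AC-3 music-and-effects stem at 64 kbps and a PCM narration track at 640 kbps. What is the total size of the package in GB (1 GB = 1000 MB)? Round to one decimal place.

49.3 GB

Audio total: 64 + 640 = 704 kbps = 0.704 Mbps.
sports highlight package: 33.704 Mbps × 944 s = 31816.6 Mb
drone footage reel: 31.704 Mbps × 780 s = 24729.1 Mb
lecture capture: 2.104 Mbps × 6900 s = 14517.6 Mb
podcast episode with video: 5.104 Mbps × 2820 s = 14393.3 Mb
gameplay capture: 58.104 Mbps × 4200 s = 244036.8 Mb
wedding ceremony recording: 16.694 Mbps × 3900 s = 65106.6 Mb
Total: 394600.0 Mb = 49325.0 MB.
= 49.32 GB.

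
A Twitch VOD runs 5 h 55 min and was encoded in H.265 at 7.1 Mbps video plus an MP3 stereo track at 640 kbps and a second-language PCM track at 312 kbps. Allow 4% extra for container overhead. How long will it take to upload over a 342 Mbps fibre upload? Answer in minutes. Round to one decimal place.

8.7 minutes

5 h 55 min = 355 min = 21300 s
Audio total: 640 + 312 = 952 kbps = 0.952 Mbps.
Total bitrate: 8.052 Mbps.
File: 8.052 Mbps × 21300 s = 171507.6 Mb.
With 4% container overhead: ×1.04. → 178367.9 Mb.
At 342 Mbps: 178367.9 / 342 = 521.5 s ≈ 8.69 minutes.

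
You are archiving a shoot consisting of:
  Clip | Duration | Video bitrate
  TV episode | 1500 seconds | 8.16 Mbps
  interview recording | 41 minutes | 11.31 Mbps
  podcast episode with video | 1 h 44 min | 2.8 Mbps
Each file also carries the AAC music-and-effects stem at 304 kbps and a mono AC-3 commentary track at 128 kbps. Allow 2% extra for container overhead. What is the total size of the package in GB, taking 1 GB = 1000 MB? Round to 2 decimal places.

7.90 GB

Audio total: 304 + 128 = 432 kbps = 0.432 Mbps.
TV episode: 8.592 Mbps × 1500 s × 1.02 = 13145.8 Mb
interview recording: 11.742 Mbps × 2460 s × 1.02 = 29463.0 Mb
podcast episode with video: 3.232 Mbps × 6240 s × 1.02 = 20571.0 Mb
Total: 63179.8 Mb = 7897.5 MB.
= 7.897 GB.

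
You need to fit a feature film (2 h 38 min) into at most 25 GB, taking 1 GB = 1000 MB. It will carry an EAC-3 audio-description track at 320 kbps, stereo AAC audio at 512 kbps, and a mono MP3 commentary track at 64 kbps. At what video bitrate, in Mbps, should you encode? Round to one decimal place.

Budget: 25 GB = 200000.0 Mb.
2 h 38 min = 158 min = 9480 s
Total bitrate budget: 200000.0 Mb / 9480 s = 21.097 Mbps.
Audio total: 320 + 512 + 64 = 896 kbps = 0.896 Mbps.
Video: 21.097 − 0.896 = 20.201 Mbps.

20.2 Mbps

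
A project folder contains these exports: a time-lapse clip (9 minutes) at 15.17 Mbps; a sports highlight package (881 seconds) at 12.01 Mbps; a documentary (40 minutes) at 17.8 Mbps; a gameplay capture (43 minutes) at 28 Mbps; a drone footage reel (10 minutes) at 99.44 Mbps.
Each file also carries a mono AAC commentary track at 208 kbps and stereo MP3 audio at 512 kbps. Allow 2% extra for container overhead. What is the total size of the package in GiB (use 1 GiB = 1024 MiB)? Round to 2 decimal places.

Audio total: 208 + 512 = 720 kbps = 0.720 Mbps.
time-lapse clip: 15.890 Mbps × 540 s × 1.02 = 8752.2 Mb
sports highlight package: 12.730 Mbps × 881 s × 1.02 = 11439.4 Mb
documentary: 18.520 Mbps × 2400 s × 1.02 = 45337.0 Mb
gameplay capture: 28.720 Mbps × 2580 s × 1.02 = 75579.6 Mb
drone footage reel: 100.160 Mbps × 600 s × 1.02 = 61297.9 Mb
Total: 202406.1 Mb = 25300.8 MB.
= 23.56 GiB.

23.56 GiB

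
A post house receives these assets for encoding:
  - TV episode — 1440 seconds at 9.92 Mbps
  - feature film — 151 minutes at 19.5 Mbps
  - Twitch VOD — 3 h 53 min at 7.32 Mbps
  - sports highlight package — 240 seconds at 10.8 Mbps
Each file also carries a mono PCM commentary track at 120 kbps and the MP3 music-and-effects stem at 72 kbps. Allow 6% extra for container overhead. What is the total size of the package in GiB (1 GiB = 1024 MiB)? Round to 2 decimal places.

Audio total: 120 + 72 = 192 kbps = 0.192 Mbps.
TV episode: 10.112 Mbps × 1440 s × 1.06 = 15435.0 Mb
feature film: 19.692 Mbps × 9060 s × 1.06 = 189114.1 Mb
Twitch VOD: 7.512 Mbps × 13980 s × 1.06 = 111318.8 Mb
sports highlight package: 10.992 Mbps × 240 s × 1.06 = 2796.4 Mb
Total: 318664.2 Mb = 39833.0 MB.
= 37.10 GiB.

37.10 GiB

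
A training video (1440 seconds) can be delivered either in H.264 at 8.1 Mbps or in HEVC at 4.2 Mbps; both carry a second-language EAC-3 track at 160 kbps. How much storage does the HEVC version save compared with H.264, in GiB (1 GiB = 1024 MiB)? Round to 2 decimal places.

0.65 GiB

Audio: 160 kbps = 0.160 Mbps.
H.264: 8.260 Mbps × 1440 s = 11894.4 Mb = 1.385 GiB.
HEVC: 4.360 Mbps × 1440 s = 6278.4 Mb = 0.731 GiB.
Saving: 1.385 − 0.731 = 0.654 GiB.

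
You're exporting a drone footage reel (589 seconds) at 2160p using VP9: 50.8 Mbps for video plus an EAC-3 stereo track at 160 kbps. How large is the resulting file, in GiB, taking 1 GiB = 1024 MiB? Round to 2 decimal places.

Audio: 160 kbps = 0.160 Mbps.
Total bitrate: 50.8 + 0.160 = 50.960 Mbps.
Stream data: 50.960 Mbps × 589 s = 30015.4 Mb.
30,015 Mb = 3,751,930,000 bytes ÷ 1,073,741,824 = 3.494 GiB.

3.49 GiB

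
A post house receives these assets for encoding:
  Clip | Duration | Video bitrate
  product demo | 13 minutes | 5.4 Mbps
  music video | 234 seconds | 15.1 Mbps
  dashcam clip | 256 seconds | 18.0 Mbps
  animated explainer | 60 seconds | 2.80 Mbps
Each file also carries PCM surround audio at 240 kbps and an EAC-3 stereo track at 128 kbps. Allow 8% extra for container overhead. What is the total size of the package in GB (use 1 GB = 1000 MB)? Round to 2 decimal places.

Audio total: 240 + 128 = 368 kbps = 0.368 Mbps.
product demo: 5.768 Mbps × 780 s × 1.08 = 4859.0 Mb
music video: 15.468 Mbps × 234 s × 1.08 = 3909.1 Mb
dashcam clip: 18.368 Mbps × 256 s × 1.08 = 5078.4 Mb
animated explainer: 3.168 Mbps × 60 s × 1.08 = 205.3 Mb
Total: 14051.7 Mb = 1756.5 MB.
= 1.756 GB.

1.76 GB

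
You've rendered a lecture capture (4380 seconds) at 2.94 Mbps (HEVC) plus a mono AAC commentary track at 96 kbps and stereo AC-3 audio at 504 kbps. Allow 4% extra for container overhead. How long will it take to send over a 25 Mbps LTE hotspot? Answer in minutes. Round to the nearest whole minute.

11 minutes

Audio total: 96 + 504 = 600 kbps = 0.600 Mbps.
Total bitrate: 3.540 Mbps.
File: 3.540 Mbps × 4380 s = 15505.2 Mb.
With 4% container overhead: ×1.04. → 16125.4 Mb.
At 25 Mbps: 16125.4 / 25 = 645.0 s ≈ 10.8 minutes.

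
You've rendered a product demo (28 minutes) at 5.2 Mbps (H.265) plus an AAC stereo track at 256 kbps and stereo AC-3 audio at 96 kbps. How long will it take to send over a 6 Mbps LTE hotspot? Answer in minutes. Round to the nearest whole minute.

26 minutes

28 min = 1680 s
Audio total: 256 + 96 = 352 kbps = 0.352 Mbps.
Total bitrate: 5.552 Mbps.
File: 5.552 Mbps × 1680 s = 9327.4 Mb.
At 6 Mbps: 9327.4 / 6 = 1554.6 s ≈ 25.9 minutes.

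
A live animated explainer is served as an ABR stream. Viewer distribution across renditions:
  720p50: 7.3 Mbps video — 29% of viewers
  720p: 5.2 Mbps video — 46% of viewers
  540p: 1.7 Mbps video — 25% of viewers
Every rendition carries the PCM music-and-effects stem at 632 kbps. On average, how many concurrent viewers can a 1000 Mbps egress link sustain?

Audio: 632 kbps = 0.632 Mbps.
Average per-viewer bitrate: 0.29×7.932 + 0.46×5.832 + 0.25×2.332 = 5.566 Mbps.
1000 Mbps = 1,000 Mbps; 1,000 / 5.566 = 179.66 → 179.

179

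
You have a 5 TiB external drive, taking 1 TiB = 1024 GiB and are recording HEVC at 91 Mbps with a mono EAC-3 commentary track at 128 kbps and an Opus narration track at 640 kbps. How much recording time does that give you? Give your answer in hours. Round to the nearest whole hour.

Audio total: 128 + 640 = 768 kbps = 0.768 Mbps.
Total bitrate: 91 + 0.768 = 91.768 Mbps.
Capacity: 5 TiB = 43,980,465 Mb.
Recording time: 43,980,465 / 91.768 = 479,257 s ≈ 133 hours.

133 hours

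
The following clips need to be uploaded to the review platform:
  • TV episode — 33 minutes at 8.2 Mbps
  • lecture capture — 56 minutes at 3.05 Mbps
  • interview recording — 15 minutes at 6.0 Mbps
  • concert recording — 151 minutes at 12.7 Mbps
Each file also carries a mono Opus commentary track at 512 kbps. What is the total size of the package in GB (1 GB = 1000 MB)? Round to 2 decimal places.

19.35 GB

Audio: 512 kbps = 0.512 Mbps.
TV episode: 8.712 Mbps × 1980 s = 17249.8 Mb
lecture capture: 3.562 Mbps × 3360 s = 11968.3 Mb
interview recording: 6.512 Mbps × 900 s = 5860.8 Mb
concert recording: 13.212 Mbps × 9060 s = 119700.7 Mb
Total: 154779.6 Mb = 19347.5 MB.
= 19.35 GB.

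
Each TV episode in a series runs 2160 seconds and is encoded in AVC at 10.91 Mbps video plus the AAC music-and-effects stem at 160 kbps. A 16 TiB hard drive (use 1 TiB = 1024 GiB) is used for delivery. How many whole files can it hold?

5885

Audio: 160 kbps = 0.160 Mbps.
Total bitrate: 11.070 Mbps.
Per item: 11.070 Mbps × 2160 s = 23,911 Mb = 2,989 MB.
Capacity: 16 TiB = 140,737,488 Mb; 5885.84 items → 5885 complete.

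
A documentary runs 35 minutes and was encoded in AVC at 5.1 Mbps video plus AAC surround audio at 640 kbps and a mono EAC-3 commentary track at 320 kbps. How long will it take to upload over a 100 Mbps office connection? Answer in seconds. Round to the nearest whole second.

127 seconds

35 min = 2100 s
Audio total: 640 + 320 = 960 kbps = 0.960 Mbps.
Total bitrate: 6.060 Mbps.
File: 6.060 Mbps × 2100 s = 12726.0 Mb.
At 100 Mbps: 12726.0 / 100 = 127.3 s ≈ 127 seconds.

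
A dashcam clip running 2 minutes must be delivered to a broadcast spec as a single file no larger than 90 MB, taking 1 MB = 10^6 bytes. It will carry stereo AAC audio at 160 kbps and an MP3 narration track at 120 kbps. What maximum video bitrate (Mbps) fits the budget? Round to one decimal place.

5.7 Mbps

Budget: 90 MB = 720.0 Mb.
2 min = 120 s
Total bitrate budget: 720.0 Mb / 120 s = 6.000 Mbps.
Audio total: 160 + 120 = 280 kbps = 0.280 Mbps.
Video: 6.000 − 0.280 = 5.720 Mbps.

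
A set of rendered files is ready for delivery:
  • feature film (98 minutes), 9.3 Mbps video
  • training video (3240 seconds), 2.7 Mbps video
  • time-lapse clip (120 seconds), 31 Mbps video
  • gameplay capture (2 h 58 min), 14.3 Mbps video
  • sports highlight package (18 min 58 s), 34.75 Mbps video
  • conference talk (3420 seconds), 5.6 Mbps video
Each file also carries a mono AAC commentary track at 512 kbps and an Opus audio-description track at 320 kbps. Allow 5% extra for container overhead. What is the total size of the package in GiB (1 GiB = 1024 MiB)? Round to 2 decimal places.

Audio total: 512 + 320 = 832 kbps = 0.832 Mbps.
feature film: 10.132 Mbps × 5880 s × 1.05 = 62555.0 Mb
training video: 3.532 Mbps × 3240 s × 1.05 = 12015.9 Mb
time-lapse clip: 31.832 Mbps × 120 s × 1.05 = 4010.8 Mb
gameplay capture: 15.132 Mbps × 10680 s × 1.05 = 169690.2 Mb
sports highlight package: 35.582 Mbps × 1138 s × 1.05 = 42516.9 Mb
conference talk: 6.432 Mbps × 3420 s × 1.05 = 23097.3 Mb
Total: 313886.2 Mb = 39235.8 MB.
= 36.54 GiB.

36.54 GiB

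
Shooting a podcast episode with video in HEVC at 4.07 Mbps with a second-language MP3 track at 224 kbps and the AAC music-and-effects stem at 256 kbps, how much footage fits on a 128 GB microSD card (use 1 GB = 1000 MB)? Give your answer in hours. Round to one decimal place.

62.5 hours

Audio total: 224 + 256 = 480 kbps = 0.480 Mbps.
Total bitrate: 4.07 + 0.480 = 4.550 Mbps.
Capacity: 128 GB = 1,024,000 Mb.
Recording time: 1,024,000 / 4.550 = 225,055 s ≈ 62.5 hours.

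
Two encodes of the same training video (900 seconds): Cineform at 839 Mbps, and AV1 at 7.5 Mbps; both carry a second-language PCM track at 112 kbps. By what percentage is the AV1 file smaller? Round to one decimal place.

99.1%

Audio: 112 kbps = 0.112 Mbps.
Cineform: 839.112 Mbps × 900 s = 755200.8 Mb = 94.400 GB.
AV1: 7.612 Mbps × 900 s = 6850.8 Mb = 0.856 GB.
Reduction: (1 − 0.856/94.400) × 100 = 99.09%.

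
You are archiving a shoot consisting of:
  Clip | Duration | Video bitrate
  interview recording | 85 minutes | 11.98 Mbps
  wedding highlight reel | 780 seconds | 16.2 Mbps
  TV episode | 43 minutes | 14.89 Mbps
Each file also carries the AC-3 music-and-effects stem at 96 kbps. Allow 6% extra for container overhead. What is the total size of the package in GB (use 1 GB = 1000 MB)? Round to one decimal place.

Audio: 96 kbps = 0.096 Mbps.
interview recording: 12.076 Mbps × 5100 s × 1.06 = 65282.9 Mb
wedding highlight reel: 16.296 Mbps × 780 s × 1.06 = 13473.5 Mb
TV episode: 14.986 Mbps × 2580 s × 1.06 = 40983.7 Mb
Total: 119740.1 Mb = 14967.5 MB.
= 14.97 GB.

15.0 GB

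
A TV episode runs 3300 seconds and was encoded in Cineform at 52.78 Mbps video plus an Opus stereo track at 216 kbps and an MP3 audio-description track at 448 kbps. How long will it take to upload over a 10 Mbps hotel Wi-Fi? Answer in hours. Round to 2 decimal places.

4.90 hours

Audio total: 216 + 448 = 664 kbps = 0.664 Mbps.
Total bitrate: 53.444 Mbps.
File: 53.444 Mbps × 3300 s = 176365.2 Mb.
At 10 Mbps: 176365.2 / 10 = 17636.5 s ≈ 4.9 hours.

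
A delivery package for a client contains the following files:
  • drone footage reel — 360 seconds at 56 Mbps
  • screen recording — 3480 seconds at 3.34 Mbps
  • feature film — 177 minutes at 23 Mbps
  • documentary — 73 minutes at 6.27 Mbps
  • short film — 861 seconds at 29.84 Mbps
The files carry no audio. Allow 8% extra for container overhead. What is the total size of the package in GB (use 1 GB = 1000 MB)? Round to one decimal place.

44.4 GB

drone footage reel: 56.000 Mbps × 360 s × 1.08 = 21772.8 Mb
screen recording: 3.340 Mbps × 3480 s × 1.08 = 12553.1 Mb
feature film: 23.000 Mbps × 10620 s × 1.08 = 263800.8 Mb
documentary: 6.270 Mbps × 4380 s × 1.08 = 29659.6 Mb
short film: 29.840 Mbps × 861 s × 1.08 = 27747.6 Mb
Total: 355533.9 Mb = 44441.7 MB.
= 44.44 GB.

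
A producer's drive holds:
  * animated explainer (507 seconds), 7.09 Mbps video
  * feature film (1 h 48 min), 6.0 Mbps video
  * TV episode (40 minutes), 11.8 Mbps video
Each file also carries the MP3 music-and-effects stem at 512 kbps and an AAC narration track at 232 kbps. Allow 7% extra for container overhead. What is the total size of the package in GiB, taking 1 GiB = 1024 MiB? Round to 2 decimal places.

Audio total: 512 + 232 = 744 kbps = 0.744 Mbps.
animated explainer: 7.834 Mbps × 507 s × 1.07 = 4249.9 Mb
feature film: 6.744 Mbps × 6480 s × 1.07 = 46760.2 Mb
TV episode: 12.544 Mbps × 2400 s × 1.07 = 32213.0 Mb
Total: 83223.1 Mb = 10402.9 MB.
= 9.688 GiB.

9.69 GiB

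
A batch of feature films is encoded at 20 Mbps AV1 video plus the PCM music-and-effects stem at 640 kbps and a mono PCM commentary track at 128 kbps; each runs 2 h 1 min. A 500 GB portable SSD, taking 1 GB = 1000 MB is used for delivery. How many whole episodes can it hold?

26

2 h 1 min = 121 min = 7260 s
Audio total: 640 + 128 = 768 kbps = 0.768 Mbps.
Total bitrate: 20.768 Mbps.
Per item: 20.768 Mbps × 7260 s = 150,776 Mb = 18,847 MB.
Capacity: 500 GB = 4,000,000 Mb; 26.53 items → 26 complete.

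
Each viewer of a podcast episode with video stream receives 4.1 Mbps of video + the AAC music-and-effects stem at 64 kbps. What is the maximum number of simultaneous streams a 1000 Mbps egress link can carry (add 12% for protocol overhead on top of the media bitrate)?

Audio: 64 kbps = 0.064 Mbps.
Per-viewer media rate: 4.164 Mbps.
On the wire with 12% overhead: 4.664 Mbps.
1000 Mbps = 1,000 Mbps; 1,000 / 4.664 = 214.42 → 214 viewers.

214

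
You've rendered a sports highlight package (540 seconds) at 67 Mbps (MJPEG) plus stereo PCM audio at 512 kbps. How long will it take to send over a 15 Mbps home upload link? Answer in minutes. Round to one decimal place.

40.5 minutes

Audio: 512 kbps = 0.512 Mbps.
Total bitrate: 67.512 Mbps.
File: 67.512 Mbps × 540 s = 36456.5 Mb.
At 15 Mbps: 36456.5 / 15 = 2430.4 s ≈ 40.5 minutes.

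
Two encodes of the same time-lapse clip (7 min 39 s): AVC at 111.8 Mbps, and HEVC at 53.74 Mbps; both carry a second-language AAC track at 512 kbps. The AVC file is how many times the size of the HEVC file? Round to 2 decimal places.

7 min 39 s = 459 s
Audio: 512 kbps = 0.512 Mbps.
AVC: 112.312 Mbps × 459 s = 51551.2 Mb = 6.444 GB.
HEVC: 54.252 Mbps × 459 s = 24901.7 Mb = 3.113 GB.
Ratio: 6.444 / 3.113 = 2.070.

2.07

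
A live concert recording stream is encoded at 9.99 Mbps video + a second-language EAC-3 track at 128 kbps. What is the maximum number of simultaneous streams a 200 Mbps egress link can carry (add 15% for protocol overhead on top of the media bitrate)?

Audio: 128 kbps = 0.128 Mbps.
Per-viewer media rate: 10.118 Mbps.
On the wire with 15% overhead: 11.636 Mbps.
200 Mbps = 200.0 Mbps; 200.0 / 11.636 = 17.19 → 17 viewers.

17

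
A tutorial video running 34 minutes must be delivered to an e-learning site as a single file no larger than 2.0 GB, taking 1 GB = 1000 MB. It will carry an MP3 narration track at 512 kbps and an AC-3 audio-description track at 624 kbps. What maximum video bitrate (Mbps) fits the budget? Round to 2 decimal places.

Budget: 2.0 GB = 16000.0 Mb.
34 min = 2040 s
Total bitrate budget: 16000.0 Mb / 2040 s = 7.843 Mbps.
Audio total: 512 + 624 = 1136 kbps = 1.136 Mbps.
Video: 7.843 − 1.136 = 6.707 Mbps.

6.71 Mbps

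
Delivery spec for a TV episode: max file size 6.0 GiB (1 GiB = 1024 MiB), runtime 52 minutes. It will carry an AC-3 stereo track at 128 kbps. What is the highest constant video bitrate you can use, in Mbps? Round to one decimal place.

16.4 Mbps

Budget: 6.0 GiB = 51539.6 Mb.
52 min = 3120 s
Total bitrate budget: 51539.6 Mb / 3120 s = 16.519 Mbps.
Audio: 128 kbps = 0.128 Mbps.
Video: 16.519 − 0.128 = 16.391 Mbps.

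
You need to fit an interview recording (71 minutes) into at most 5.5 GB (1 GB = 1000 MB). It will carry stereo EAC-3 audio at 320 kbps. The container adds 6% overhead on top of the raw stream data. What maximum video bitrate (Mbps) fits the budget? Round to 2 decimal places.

Budget: 5.5 GB = 44000.0 Mb.
Stream payload after overhead: 44000.0 / 1.06 = 41509.4 Mb.
71 min = 4260 s
Total bitrate budget: 41509.4 Mb / 4260 s = 9.744 Mbps.
Audio: 320 kbps = 0.320 Mbps.
Video: 9.744 − 0.320 = 9.424 Mbps.

9.42 Mbps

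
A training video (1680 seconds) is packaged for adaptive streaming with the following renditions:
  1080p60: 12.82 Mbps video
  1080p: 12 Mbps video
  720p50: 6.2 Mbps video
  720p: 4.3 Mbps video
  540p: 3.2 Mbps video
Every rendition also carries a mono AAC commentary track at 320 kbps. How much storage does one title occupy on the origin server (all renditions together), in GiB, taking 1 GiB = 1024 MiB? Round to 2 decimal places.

7.85 GiB

Audio: 320 kbps = 0.320 Mbps.
Sum of rendition bitrates: (12.82+0.320) + (12+0.320) + (6.2+0.320) + (4.3+0.320) + (3.2+0.320) = 40.120 Mbps.
× 1680 s = 67,402 Mb = 8,425 MB = 7.847 GiB.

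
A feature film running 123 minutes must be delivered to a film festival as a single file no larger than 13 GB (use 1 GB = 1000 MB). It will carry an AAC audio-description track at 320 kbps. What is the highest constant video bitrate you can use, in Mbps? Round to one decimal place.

Budget: 13 GB = 104000.0 Mb.
123 min = 7380 s
Total bitrate budget: 104000.0 Mb / 7380 s = 14.092 Mbps.
Audio: 320 kbps = 0.320 Mbps.
Video: 14.092 − 0.320 = 13.772 Mbps.

13.8 Mbps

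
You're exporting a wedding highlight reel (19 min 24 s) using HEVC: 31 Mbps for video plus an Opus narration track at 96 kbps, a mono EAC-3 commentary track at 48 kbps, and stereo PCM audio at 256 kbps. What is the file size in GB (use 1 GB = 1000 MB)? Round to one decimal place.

19 min 24 s = 1164 s
Audio total: 96 + 48 + 256 = 400 kbps = 0.400 Mbps.
Total bitrate: 31 + 0.400 = 31.400 Mbps.
Stream data: 31.400 Mbps × 1164 s = 36549.6 Mb.
36,550 Mb ÷ 8 = 4,569 MB → 4.569 GB.

4.6 GB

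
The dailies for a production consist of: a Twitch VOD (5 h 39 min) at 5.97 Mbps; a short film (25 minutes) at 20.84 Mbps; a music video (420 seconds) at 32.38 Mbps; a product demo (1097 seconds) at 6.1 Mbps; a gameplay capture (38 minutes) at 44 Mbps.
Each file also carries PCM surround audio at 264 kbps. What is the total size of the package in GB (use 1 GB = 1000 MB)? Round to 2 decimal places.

35.01 GB

Audio: 264 kbps = 0.264 Mbps.
Twitch VOD: 6.234 Mbps × 20340 s = 126799.6 Mb
short film: 21.104 Mbps × 1500 s = 31656.0 Mb
music video: 32.644 Mbps × 420 s = 13710.5 Mb
product demo: 6.364 Mbps × 1097 s = 6981.3 Mb
gameplay capture: 44.264 Mbps × 2280 s = 100921.9 Mb
Total: 280069.3 Mb = 35008.7 MB.
= 35.01 GB.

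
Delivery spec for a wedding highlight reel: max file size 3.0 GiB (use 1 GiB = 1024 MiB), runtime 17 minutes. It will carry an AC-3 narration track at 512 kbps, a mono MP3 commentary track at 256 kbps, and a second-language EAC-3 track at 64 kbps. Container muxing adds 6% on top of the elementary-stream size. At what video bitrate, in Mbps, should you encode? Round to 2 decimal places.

Budget: 3.0 GiB = 25769.8 Mb.
Stream payload after overhead: 25769.8 / 1.06 = 24311.1 Mb.
17 min = 1020 s
Total bitrate budget: 24311.1 Mb / 1020 s = 23.834 Mbps.
Audio total: 512 + 256 + 64 = 832 kbps = 0.832 Mbps.
Video: 23.834 − 0.832 = 23.002 Mbps.

23.00 Mbps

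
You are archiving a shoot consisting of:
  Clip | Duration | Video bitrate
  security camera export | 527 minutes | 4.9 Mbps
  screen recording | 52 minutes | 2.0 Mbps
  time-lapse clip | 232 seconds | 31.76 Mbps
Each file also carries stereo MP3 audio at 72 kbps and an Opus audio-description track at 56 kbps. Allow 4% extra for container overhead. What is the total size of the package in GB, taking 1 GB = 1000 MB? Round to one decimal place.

22.5 GB

Audio total: 72 + 56 = 128 kbps = 0.128 Mbps.
security camera export: 5.028 Mbps × 31620 s × 1.04 = 165344.8 Mb
screen recording: 2.128 Mbps × 3120 s × 1.04 = 6904.9 Mb
time-lapse clip: 31.888 Mbps × 232 s × 1.04 = 7693.9 Mb
Total: 179943.6 Mb = 22493.0 MB.
= 22.49 GB.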